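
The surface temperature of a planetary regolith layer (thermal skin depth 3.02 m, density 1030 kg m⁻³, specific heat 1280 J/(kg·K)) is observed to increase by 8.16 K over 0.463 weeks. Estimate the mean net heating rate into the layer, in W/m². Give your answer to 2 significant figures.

120

Areal heat capacity C = ρ c_p D = 1030 × 1280 × 3.02 = 3.98×10^6 J m⁻² K⁻¹.
Required heat per unit area: Q = C ΔT = 3.98×10^6 × 8.16 = 3.25×10^7 J/m².
Flux F = Q / Δt = 3.25×10^7 / 2.80×10^5 s = 116 W/m².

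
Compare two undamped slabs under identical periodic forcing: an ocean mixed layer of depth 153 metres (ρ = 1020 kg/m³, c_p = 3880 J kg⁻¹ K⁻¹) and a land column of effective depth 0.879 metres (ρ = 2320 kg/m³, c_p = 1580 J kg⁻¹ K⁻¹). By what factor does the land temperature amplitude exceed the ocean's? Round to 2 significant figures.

190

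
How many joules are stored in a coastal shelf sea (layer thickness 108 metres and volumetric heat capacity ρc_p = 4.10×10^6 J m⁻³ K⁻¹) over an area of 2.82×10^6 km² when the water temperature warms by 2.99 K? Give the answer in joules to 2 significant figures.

3.7×10^21 J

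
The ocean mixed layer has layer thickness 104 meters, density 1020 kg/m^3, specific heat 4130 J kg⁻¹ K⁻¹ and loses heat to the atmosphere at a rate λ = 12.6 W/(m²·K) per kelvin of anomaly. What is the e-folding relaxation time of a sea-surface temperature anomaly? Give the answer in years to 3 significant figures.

1.10 years

Areal heat capacity C = ρ c_p D = 1020 × 4130 × 104 = 4.38×10^8 J m⁻² K⁻¹.
Relaxation time τ = C / λ = 4.38×10^8 / 12.6 = 3.48×10^7 s.
In years: 3.48×10^7 s / (3.156×10^7 s/year) = 1.10 years.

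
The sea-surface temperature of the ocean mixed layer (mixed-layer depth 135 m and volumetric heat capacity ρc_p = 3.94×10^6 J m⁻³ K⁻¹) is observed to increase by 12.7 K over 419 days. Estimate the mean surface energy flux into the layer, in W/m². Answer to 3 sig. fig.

187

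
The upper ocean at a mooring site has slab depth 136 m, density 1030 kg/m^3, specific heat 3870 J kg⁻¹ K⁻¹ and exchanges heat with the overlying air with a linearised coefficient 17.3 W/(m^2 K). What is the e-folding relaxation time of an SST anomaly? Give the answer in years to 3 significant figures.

0.993 years

Areal heat capacity C = ρ c_p D = 1030 × 3870 × 136 = 5.42×10^8 J/(m^2 K).
Relaxation time τ = C / λ = 5.42×10^8 / 17.3 = 3.13×10^7 s.
In years: 3.13×10^7 s / (3.156×10^7 s/year) = 0.993 years.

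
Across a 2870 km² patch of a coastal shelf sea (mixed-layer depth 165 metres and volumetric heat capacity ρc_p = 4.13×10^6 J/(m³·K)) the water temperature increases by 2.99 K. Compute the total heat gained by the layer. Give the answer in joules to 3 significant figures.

5.85×10^18 J

Areal heat capacity C = ρc_p × D = 4.13×10^6 × 165 = 6.81×10^8 J/(m^2 K).
Heat per unit area: q = C ΔT = 6.81×10^8 × 2.99 = 2.04×10^9 J/m².
Total heat: Q = q × A = 2.04×10^9 × (2870 × 10⁶ m²) = 5.85×10^18 J.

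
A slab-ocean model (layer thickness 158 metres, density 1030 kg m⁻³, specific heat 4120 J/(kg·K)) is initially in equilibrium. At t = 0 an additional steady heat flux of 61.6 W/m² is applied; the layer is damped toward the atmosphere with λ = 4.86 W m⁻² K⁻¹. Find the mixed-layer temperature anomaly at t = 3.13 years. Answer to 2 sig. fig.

Areal heat capacity C = ρ c_p D = 1030 × 4120 × 158 = 6.70×10^8 J/(m^2 K).
τ = C / λ = 6.70×10^8 / 4.86 = 1.38×10^8 s.
Equilibrium anomaly ΔT_eq = F / λ = 61.6 / 4.86 = 12.7 K.
t = 3.13 years = 9.88×10^7 s, so t/τ = 0.716.
ΔT(t) = ΔT_eq (1 − e^(−t/τ)) = 12.7 × (1 − e^−0.716) = 6.48 K.

6.5 K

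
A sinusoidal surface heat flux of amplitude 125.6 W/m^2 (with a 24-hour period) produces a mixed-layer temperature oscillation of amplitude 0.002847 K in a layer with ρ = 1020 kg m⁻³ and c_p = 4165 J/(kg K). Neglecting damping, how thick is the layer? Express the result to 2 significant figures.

140 m

ω = 2π / 86400 s = 7.27×10^-5 s⁻¹.
Required C = F₀ / (A ω) = 125.6 / (0.002847 × 7.27×10^-5) = 6.07×10^8 J/(m²·K).
D = C / (ρ c_p) = 6.07×10^8 / (1020 × 4165) = 143 m.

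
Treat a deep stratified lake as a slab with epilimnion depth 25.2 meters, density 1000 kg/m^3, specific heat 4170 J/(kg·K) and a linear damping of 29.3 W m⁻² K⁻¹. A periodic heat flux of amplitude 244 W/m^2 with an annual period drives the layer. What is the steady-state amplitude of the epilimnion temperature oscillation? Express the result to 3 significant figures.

6.78 K

Areal heat capacity C = ρ c_p D = 1000 × 4170 × 25.2 = 1.05×10^8 J/(m²·K).
Angular frequency ω = 2π / T = 2π / 3.15×10^7 s = 1.99×10^-7 s⁻¹.
√((Cω)² + λ²) = √((20.9)² + 29.3²) = 36.0 W/(m²·K).
Amplitude A = F₀ / √((Cω)²+λ²) = 244 / 36.0 = 6.78 K.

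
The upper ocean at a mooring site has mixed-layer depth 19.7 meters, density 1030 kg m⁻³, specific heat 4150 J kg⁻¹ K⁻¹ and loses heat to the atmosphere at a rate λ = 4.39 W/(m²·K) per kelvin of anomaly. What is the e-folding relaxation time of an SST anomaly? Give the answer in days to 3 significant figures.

222 days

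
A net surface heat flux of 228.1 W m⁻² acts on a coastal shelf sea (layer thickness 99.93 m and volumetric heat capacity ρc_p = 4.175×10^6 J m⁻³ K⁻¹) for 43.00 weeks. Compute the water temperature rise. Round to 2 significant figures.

14 K

Areal heat capacity C = ρc_p × D = 4.175×10^6 × 99.93 = 4.17×10^8 J m⁻² K⁻¹.
Net heat input Q = F Δt = 228.1 × (43.00 weeks × 6.048×10^5 s/week) = 5.93×10^9 J/m².
ΔT = Q / C = 5.93×10^9 / 4.17×10^8 = 14.2 K.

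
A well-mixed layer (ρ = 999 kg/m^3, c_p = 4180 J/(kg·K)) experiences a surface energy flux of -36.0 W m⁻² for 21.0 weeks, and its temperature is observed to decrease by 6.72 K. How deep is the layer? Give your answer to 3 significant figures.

Heat input Q = F Δt = -36.0 × 1.27×10^7 s = -4.57×10^8 J/m².
Required areal heat capacity C = Q / ΔT = 6.80×10^7 J/(m²·K).
Depth D = C / (ρ c_p) = 6.80×10^7 / (999 × 4180) = 16.3 m.

16.3 m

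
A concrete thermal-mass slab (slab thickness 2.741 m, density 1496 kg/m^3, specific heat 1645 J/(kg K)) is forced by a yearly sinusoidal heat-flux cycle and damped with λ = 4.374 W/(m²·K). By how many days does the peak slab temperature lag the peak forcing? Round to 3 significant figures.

17.3 days

Areal heat capacity C = ρ c_p D = 1496 × 1645 × 2.741 = 6.75×10^6 J/(m²·K).
ω = 2π / 3.15×10^7 s = 1.99×10^-7 s⁻¹.
Phase lag φ = arctan(Cω/λ) = arctan(1.34/4.374) = 0.298 rad.
Time lag = φ / ω = 0.298 / 1.99×10^-7 = 1.50×10^6 s = 17.3 days.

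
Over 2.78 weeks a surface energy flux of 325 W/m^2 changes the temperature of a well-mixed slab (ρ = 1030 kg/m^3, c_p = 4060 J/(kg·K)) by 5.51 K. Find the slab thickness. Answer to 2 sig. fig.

Heat input Q = F Δt = 325 × 1.68×10^6 s = 5.46×10^8 J/m².
Required areal heat capacity C = Q / ΔT = 9.92×10^7 J/(m²·K).
Depth D = C / (ρ c_p) = 9.92×10^7 / (1030 × 4060) = 23.7 m.

24 m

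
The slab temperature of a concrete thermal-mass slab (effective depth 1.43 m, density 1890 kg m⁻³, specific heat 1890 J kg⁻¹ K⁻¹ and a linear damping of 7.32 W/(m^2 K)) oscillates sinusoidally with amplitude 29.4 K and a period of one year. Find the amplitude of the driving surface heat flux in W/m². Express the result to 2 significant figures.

220

Areal heat capacity C = ρ c_p D = 1890 × 1890 × 1.43 = 5.11×10^6 J m⁻² K⁻¹.
ω = 2π / 3.15×10^7 s = 1.99×10^-7 s⁻¹.
√((Cω)² + λ²) = √((1.02)² + 7.32²) = 7.39 W/(m²·K).
F₀ = A × √((Cω)²+λ²) = 29.4 × 7.39 = 217 W/m².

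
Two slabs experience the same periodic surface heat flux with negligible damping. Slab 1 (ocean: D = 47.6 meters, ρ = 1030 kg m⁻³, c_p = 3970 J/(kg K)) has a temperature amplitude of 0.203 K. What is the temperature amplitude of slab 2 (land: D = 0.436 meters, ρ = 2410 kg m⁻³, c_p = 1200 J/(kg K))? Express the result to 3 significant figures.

C_ocean = 1.95×10^8 J/(m²·K); C_land = 1.26×10^6 J/(m²·K).
A ∝ 1/C ⇒ A_land = A_ocean × C_ocean/C_land = 0.203 × 154 = 31.3 K.

31.3 K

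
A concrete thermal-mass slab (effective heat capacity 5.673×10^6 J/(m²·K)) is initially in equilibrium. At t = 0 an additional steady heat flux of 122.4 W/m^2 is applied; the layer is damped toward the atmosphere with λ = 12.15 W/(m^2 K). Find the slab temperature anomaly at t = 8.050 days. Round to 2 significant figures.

Areal heat capacity C = 5.673×10^6 J/(m²·K) (given).
τ = C / λ = 5.67×10^6 / 12.15 = 4.67×10^5 s.
Equilibrium anomaly ΔT_eq = F / λ = 122.4 / 12.15 = 10.1 K.
t = 8.050 days = 6.96×10^5 s, so t/τ = 1.49.
ΔT(t) = ΔT_eq (1 − e^(−t/τ)) = 10.1 × (1 − e^−1.49) = 7.80 K.

7.8 K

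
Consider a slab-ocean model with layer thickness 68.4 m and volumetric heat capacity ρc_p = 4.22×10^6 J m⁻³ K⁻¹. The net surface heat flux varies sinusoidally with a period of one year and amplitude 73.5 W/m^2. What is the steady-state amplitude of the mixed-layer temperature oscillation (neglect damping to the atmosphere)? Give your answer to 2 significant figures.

Areal heat capacity C = ρc_p × D = 4.22×10^6 × 68.4 = 2.89×10^8 J m⁻² K⁻¹.
Angular frequency ω = 2π / T = 2π / 3.15×10^7 s = 1.99×10^-7 s⁻¹.
Cω = 2.89×10^8 × 1.99×10^-7 = 57.5 W/(m²·K).
Amplitude A = F₀ / (Cω) = 73.5 / 57.5 = 1.28 K.

1.3 K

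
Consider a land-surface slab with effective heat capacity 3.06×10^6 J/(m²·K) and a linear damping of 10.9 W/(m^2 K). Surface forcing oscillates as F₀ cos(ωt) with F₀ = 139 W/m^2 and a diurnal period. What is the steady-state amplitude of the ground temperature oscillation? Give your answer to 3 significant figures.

0.624 K

Areal heat capacity C = 3.06×10^6 J/(m²·K) (given).
Angular frequency ω = 2π / T = 2π / 86400 s = 7.27×10^-5 s⁻¹.
√((Cω)² + λ²) = √((223)² + 10.9²) = 223 W/(m²·K).
Amplitude A = F₀ / √((Cω)²+λ²) = 139 / 223 = 0.624 K.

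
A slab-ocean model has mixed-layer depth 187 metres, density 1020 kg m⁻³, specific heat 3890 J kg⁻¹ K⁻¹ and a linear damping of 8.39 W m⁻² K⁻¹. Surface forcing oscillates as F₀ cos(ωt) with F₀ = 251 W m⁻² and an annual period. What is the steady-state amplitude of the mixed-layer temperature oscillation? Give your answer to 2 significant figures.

1.7 K

Areal heat capacity C = ρ c_p D = 1020 × 3890 × 187 = 7.42×10^8 J/(m²·K).
Angular frequency ω = 2π / T = 2π / 3.15×10^7 s = 1.99×10^-7 s⁻¹.
√((Cω)² + λ²) = √((148)² + 8.39²) = 148 W/(m²·K).
Amplitude A = F₀ / √((Cω)²+λ²) = 251 / 148 = 1.70 K.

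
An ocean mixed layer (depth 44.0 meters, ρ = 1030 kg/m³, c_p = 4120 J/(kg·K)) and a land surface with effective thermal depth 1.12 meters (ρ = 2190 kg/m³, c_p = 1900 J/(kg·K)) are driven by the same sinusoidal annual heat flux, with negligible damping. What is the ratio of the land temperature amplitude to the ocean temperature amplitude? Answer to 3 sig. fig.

C_ocean = 1030 × 4120 × 44.0 = 1.87×10^8 J/(m²·K).
C_land = 2190 × 1900 × 1.12 = 4.66×10^6 J/(m²·K).
Undamped amplitude ∝ 1/C, so A_land/A_ocean = C_ocean/C_land = 40.1.

40.1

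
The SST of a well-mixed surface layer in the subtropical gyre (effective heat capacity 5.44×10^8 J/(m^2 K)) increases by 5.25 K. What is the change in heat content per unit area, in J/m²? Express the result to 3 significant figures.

Areal heat capacity C = 5.44×10^8 J/(m^2 K) (given).
ΔQ = C ΔT = 5.44×10^8 × 5.25 = 2.86×10^9 J/m².

2.86×10^9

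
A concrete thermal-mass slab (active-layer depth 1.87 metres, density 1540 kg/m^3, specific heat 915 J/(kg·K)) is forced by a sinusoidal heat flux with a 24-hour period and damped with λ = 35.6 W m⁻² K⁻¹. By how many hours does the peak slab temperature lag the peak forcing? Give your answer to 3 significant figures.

5.30 hours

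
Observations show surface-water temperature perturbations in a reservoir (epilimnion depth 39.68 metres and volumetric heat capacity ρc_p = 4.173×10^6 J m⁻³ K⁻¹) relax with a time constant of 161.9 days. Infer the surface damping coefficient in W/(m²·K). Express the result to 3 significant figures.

Areal heat capacity C = ρc_p × D = 4.173×10^6 × 39.68 = 1.66×10^8 J/(m^2 K).
τ = 161.9 days = 1.40×10^7 s.
λ = C / τ = 1.66×10^8 / 1.40×10^7 = 11.8 W/(m²·K).

11.8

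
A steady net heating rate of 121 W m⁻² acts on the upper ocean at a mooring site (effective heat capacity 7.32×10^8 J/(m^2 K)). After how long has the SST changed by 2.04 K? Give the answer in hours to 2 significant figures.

Areal heat capacity C = 7.32×10^8 J/(m^2 K) (given).
Time required: Δt = C ΔT / F = 7.32×10^8 × 2.04 / 121 = 1.23×10^7 s.
In hours: 1.23×10^7 s / (3600 s/hour) = 3430 hours.

3400 hours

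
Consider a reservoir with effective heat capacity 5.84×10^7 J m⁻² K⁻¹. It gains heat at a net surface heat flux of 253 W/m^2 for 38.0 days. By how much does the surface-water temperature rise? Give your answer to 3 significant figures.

Areal heat capacity C = 5.84×10^7 J m⁻² K⁻¹ (given).
Net heat input Q = F Δt = 253 × (38.0 days × 86400 s/day) = 8.31×10^8 J/m².
ΔT = Q / C = 8.31×10^8 / 5.84×10^7 = 14.2 K.

14.2 K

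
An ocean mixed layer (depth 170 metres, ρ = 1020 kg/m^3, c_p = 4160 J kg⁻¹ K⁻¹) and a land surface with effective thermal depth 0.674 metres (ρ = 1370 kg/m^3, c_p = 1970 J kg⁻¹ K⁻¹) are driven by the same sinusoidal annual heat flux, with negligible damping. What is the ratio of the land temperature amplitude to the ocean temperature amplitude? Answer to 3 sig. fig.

397

C_ocean = 1020 × 4160 × 170 = 7.21×10^8 J/(m²·K).
C_land = 1370 × 1970 × 0.674 = 1.82×10^6 J/(m²·K).
Undamped amplitude ∝ 1/C, so A_land/A_ocean = C_ocean/C_land = 397.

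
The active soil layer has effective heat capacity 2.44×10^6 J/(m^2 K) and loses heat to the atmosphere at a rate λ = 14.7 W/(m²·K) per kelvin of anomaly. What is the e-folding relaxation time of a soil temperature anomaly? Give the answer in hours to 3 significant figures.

Areal heat capacity C = 2.44×10^6 J/(m^2 K) (given).
Relaxation time τ = C / λ = 2.44×10^6 / 14.7 = 1.66×10^5 s.
In hours: 1.66×10^5 s / (3600 s/hour) = 46.1 hours.

46.1 hours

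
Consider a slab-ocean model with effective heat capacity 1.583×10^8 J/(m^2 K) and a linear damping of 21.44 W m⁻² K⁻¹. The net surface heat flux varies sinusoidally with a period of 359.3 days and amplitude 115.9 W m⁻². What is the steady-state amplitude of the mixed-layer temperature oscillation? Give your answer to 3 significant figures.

Areal heat capacity C = 1.583×10^8 J/(m^2 K) (given).
Angular frequency ω = 2π / T = 2π / 3.10×10^7 s = 2.02×10^-7 s⁻¹.
√((Cω)² + λ²) = √((32.0)² + 21.44²) = 38.6 W/(m²·K).
Amplitude A = F₀ / √((Cω)²+λ²) = 115.9 / 38.6 = 3.01 K.

3.01 K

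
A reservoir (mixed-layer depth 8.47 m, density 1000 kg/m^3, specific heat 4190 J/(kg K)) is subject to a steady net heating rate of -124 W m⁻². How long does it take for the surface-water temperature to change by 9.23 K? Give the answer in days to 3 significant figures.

30.6 days

Areal heat capacity C = ρ c_p D = 1000 × 4190 × 8.47 = 3.55×10^7 J m⁻² K⁻¹.
Time required: Δt = C ΔT / F = 3.55×10^7 × -9.23 / -124 = 2.64×10^6 s.
In days: 2.64×10^6 s / (86400 s/day) = 30.6 days.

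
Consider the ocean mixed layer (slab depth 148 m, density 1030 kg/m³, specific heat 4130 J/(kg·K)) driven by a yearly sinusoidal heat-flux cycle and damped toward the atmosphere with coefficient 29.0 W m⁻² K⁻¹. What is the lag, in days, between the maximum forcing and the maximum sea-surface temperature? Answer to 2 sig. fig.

78 days

Areal heat capacity C = ρ c_p D = 1030 × 4130 × 148 = 6.30×10^8 J/(m²·K).
ω = 2π / 3.15×10^7 s = 1.99×10^-7 s⁻¹.
Phase lag φ = arctan(Cω/λ) = arctan(125/29.0) = 1.34 rad.
Time lag = φ / ω = 1.34 / 1.99×10^-7 = 6.74×10^6 s = 78.1 days.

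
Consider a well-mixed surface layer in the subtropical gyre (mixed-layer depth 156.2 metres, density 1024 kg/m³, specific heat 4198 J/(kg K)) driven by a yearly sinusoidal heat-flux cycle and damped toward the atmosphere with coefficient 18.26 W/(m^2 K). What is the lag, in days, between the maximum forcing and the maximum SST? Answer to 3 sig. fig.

Areal heat capacity C = ρ c_p D = 1024 × 4198 × 156.2 = 6.71×10^8 J/(m^2 K).
ω = 2π / 3.15×10^7 s = 1.99×10^-7 s⁻¹.
Phase lag φ = arctan(Cω/λ) = arctan(134/18.26) = 1.44 rad.
Time lag = φ / ω = 1.44 / 1.99×10^-7 = 7.20×10^6 s = 83.4 days.

83.4 days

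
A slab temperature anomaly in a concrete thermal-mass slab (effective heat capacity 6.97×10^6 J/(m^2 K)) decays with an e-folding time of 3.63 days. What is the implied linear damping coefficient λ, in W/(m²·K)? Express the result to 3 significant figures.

Areal heat capacity C = 6.97×10^6 J/(m^2 K) (given).
τ = 3.63 days = 3.14×10^5 s.
λ = C / τ = 6.97×10^6 / 3.14×10^5 = 22.2 W/(m²·K).

22.2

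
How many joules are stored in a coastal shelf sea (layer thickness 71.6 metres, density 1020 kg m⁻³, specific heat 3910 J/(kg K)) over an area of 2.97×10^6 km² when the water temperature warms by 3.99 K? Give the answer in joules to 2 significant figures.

3.4×10^21 J

Areal heat capacity C = ρ c_p D = 1020 × 3910 × 71.6 = 2.86×10^8 J/(m^2 K).
Heat per unit area: q = C ΔT = 2.86×10^8 × 3.99 = 1.14×10^9 J/m².
Total heat: Q = q × A = 1.14×10^9 × (2.97×10^6 × 10⁶ m²) = 3.38×10^21 J.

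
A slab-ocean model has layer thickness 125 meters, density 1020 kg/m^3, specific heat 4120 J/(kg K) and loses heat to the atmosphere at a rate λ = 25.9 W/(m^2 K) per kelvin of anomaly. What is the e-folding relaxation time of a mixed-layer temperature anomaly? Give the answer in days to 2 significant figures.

Areal heat capacity C = ρ c_p D = 1020 × 4120 × 125 = 5.25×10^8 J/(m²·K).
Relaxation time τ = C / λ = 5.25×10^8 / 25.9 = 2.03×10^7 s.
In days: 2.03×10^7 s / (86400 s/day) = 235 days.

230 days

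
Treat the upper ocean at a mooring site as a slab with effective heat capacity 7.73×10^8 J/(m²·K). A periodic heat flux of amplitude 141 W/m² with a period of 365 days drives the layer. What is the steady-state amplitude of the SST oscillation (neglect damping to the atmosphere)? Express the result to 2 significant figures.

Areal heat capacity C = 7.73×10^8 J/(m²·K) (given).
Angular frequency ω = 2π / T = 2π / 3.15×10^7 s = 1.99×10^-7 s⁻¹.
Cω = 7.73×10^8 × 1.99×10^-7 = 154 W/(m²·K).
Amplitude A = F₀ / (Cω) = 141 / 154 = 0.916 K.

0.92 K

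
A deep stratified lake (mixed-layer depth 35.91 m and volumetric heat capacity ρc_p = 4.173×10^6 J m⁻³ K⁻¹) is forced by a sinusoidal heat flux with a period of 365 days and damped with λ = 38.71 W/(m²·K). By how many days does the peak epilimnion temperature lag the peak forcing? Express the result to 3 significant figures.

Areal heat capacity C = ρc_p × D = 4.173×10^6 × 35.91 = 1.50×10^8 J/(m^2 K).
ω = 2π / 3.15×10^7 s = 1.99×10^-7 s⁻¹.
Phase lag φ = arctan(Cω/λ) = arctan(29.9/38.71) = 0.657 rad.
Time lag = φ / ω = 0.657 / 1.99×10^-7 = 3.30×10^6 s = 38.2 days.

38.2 days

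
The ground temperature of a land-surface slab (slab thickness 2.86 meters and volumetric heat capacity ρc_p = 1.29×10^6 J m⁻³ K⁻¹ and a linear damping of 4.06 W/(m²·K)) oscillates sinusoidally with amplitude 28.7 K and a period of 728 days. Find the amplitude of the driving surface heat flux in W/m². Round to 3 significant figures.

117

Areal heat capacity C = ρc_p × D = 1.29×10^6 × 2.86 = 3.69×10^6 J/(m²·K).
ω = 2π / 6.29×10^7 s = 9.99×10^-8 s⁻¹.
√((Cω)² + λ²) = √((0.369)² + 4.06²) = 4.08 W/(m²·K).
F₀ = A × √((Cω)²+λ²) = 28.7 × 4.08 = 117 W/m².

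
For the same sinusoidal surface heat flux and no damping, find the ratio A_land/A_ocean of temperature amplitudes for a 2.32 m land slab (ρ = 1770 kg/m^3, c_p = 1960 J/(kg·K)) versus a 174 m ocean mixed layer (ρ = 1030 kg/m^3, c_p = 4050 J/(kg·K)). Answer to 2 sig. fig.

90

C_ocean = 1030 × 4050 × 174 = 7.26×10^8 J/(m²·K).
C_land = 1770 × 1960 × 2.32 = 8.05×10^6 J/(m²·K).
Undamped amplitude ∝ 1/C, so A_land/A_ocean = C_ocean/C_land = 90.2.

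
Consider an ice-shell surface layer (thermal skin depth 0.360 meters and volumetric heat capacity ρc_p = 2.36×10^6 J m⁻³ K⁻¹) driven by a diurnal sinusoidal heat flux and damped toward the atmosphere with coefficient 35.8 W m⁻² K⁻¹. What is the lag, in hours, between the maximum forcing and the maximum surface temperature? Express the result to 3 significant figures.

3.99 hours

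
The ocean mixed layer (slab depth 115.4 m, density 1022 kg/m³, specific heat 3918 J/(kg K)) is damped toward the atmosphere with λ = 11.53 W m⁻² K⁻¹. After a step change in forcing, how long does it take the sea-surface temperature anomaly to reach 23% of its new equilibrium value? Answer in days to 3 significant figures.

Areal heat capacity C = ρ c_p D = 1022 × 3918 × 115.4 = 4.62×10^8 J/(m²·K).
τ = C / λ = 4.62×10^8 / 11.53 = 4.01×10^7 s.
Fraction reached: 1 − e^(−t/τ) = 0.23 ⇒ t = −τ ln(1 − 0.23) = τ × 0.261.
t = 1.05×10^7 s = 121 days.

121 days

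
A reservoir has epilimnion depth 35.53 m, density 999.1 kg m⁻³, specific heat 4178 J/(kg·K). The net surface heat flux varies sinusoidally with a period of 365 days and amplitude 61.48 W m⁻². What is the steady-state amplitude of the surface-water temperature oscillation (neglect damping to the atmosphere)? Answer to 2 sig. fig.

2.1 K

Areal heat capacity C = ρ c_p D = 999.1 × 4178 × 35.53 = 1.48×10^8 J/(m^2 K).
Angular frequency ω = 2π / T = 2π / 3.15×10^7 s = 1.99×10^-7 s⁻¹.
Cω = 1.48×10^8 × 1.99×10^-7 = 29.5 W/(m²·K).
Amplitude A = F₀ / (Cω) = 61.48 / 29.5 = 2.08 K.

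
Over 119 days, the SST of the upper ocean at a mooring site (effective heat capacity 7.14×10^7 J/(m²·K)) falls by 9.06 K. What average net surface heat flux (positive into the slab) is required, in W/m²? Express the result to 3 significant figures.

Areal heat capacity C = 7.14×10^7 J/(m²·K) (given).
Required heat per unit area: Q = C ΔT = 7.14×10^7 × -9.06 = -6.47×10^8 J/m².
Flux F = Q / Δt = -6.47×10^8 / 1.03×10^7 s = -62.9 W/m².

-62.9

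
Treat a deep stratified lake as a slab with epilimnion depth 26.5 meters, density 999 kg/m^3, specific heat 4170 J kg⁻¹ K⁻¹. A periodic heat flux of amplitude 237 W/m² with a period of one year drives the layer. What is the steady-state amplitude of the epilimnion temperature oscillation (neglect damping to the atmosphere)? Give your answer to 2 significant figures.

11 K

Areal heat capacity C = ρ c_p D = 999 × 4170 × 26.5 = 1.10×10^8 J/(m^2 K).
Angular frequency ω = 2π / T = 2π / 3.15×10^7 s = 1.99×10^-7 s⁻¹.
Cω = 1.10×10^8 × 1.99×10^-7 = 22.0 W/(m²·K).
Amplitude A = F₀ / (Cω) = 237 / 22.0 = 10.8 K.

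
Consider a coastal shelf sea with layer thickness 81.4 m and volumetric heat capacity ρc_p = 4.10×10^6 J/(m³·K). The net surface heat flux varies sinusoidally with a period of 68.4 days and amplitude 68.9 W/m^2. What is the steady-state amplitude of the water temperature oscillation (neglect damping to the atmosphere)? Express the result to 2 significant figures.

0.19 K

Areal heat capacity C = ρc_p × D = 4.10×10^6 × 81.4 = 3.34×10^8 J m⁻² K⁻¹.
Angular frequency ω = 2π / T = 2π / 5.91×10^6 s = 1.06×10^-6 s⁻¹.
Cω = 3.34×10^8 × 1.06×10^-6 = 355 W/(m²·K).
Amplitude A = F₀ / (Cω) = 68.9 / 355 = 0.194 K.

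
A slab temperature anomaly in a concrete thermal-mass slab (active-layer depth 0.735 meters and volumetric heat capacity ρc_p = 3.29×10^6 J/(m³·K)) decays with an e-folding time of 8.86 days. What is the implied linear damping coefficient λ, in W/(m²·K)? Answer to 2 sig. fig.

3.2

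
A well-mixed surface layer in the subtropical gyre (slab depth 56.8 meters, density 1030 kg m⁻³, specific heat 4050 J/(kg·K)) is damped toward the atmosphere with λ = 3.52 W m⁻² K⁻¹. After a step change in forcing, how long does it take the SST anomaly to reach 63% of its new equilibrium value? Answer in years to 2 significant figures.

2.1 years

Areal heat capacity C = ρ c_p D = 1030 × 4050 × 56.8 = 2.37×10^8 J/(m^2 K).
τ = C / λ = 2.37×10^8 / 3.52 = 6.73×10^7 s.
Fraction reached: 1 − e^(−t/τ) = 0.63 ⇒ t = −τ ln(1 − 0.63) = τ × 0.994.
t = 6.69×10^7 s = 2.12 years.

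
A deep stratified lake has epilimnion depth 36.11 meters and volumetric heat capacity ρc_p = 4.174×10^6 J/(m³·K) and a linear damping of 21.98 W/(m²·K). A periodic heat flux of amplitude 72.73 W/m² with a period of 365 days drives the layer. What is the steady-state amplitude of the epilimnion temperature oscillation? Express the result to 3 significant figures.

Areal heat capacity C = ρc_p × D = 4.174×10^6 × 36.11 = 1.51×10^8 J/(m^2 K).
Angular frequency ω = 2π / T = 2π / 3.15×10^7 s = 1.99×10^-7 s⁻¹.
√((Cω)² + λ²) = √((30.0)² + 21.98²) = 37.2 W/(m²·K).
Amplitude A = F₀ / √((Cω)²+λ²) = 72.73 / 37.2 = 1.95 K.

1.95 K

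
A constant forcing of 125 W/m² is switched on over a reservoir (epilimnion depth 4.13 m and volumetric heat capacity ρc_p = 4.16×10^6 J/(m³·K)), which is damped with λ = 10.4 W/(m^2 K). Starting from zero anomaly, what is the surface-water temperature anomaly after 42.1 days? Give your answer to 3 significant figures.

10.7 K

Areal heat capacity C = ρc_p × D = 4.16×10^6 × 4.13 = 1.72×10^7 J/(m²·K).
τ = C / λ = 1.72×10^7 / 10.4 = 1.65×10^6 s.
Equilibrium anomaly ΔT_eq = F / λ = 125 / 10.4 = 12.0 K.
t = 42.1 days = 3.64×10^6 s, so t/τ = 2.20.
ΔT(t) = ΔT_eq (1 − e^(−t/τ)) = 12.0 × (1 − e^−2.20) = 10.7 K.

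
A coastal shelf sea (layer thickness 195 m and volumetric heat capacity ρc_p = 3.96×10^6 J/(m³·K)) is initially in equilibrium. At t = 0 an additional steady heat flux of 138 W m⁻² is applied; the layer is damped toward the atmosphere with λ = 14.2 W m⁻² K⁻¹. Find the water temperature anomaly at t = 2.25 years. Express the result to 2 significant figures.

Areal heat capacity C = ρc_p × D = 3.96×10^6 × 195 = 7.72×10^8 J/(m²·K).
τ = C / λ = 7.72×10^8 / 14.2 = 5.44×10^7 s.
Equilibrium anomaly ΔT_eq = F / λ = 138 / 14.2 = 9.72 K.
t = 2.25 years = 7.10×10^7 s, so t/τ = 1.31.
ΔT(t) = ΔT_eq (1 − e^(−t/τ)) = 9.72 × (1 − e^−1.31) = 7.08 K.

7.1 K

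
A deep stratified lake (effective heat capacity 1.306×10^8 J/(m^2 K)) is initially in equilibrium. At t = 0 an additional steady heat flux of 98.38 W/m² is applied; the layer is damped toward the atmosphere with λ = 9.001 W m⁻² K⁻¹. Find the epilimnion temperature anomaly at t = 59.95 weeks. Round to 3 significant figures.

10.0 K

Areal heat capacity C = 1.306×10^8 J/(m^2 K) (given).
τ = C / λ = 1.31×10^8 / 9.001 = 1.45×10^7 s.
Equilibrium anomaly ΔT_eq = F / λ = 98.38 / 9.001 = 10.9 K.
t = 59.95 weeks = 3.63×10^7 s, so t/τ = 2.50.
ΔT(t) = ΔT_eq (1 − e^(−t/τ)) = 10.9 × (1 − e^−2.50) = 10.0 K.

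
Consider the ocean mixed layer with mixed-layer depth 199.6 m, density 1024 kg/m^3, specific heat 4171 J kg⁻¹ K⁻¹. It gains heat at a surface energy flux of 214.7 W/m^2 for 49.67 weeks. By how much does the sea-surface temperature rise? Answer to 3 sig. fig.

7.57 K

Areal heat capacity C = ρ c_p D = 1024 × 4171 × 199.6 = 8.53×10^8 J/(m^2 K).
Net heat input Q = F Δt = 214.7 × (49.67 weeks × 6.048×10^5 s/week) = 6.45×10^9 J/m².
ΔT = Q / C = 6.45×10^9 / 8.53×10^8 = 7.57 K.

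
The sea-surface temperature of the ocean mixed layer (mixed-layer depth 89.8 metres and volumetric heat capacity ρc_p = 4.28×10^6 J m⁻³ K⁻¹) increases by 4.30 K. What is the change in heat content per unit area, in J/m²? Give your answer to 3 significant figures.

Areal heat capacity C = ρc_p × D = 4.28×10^6 × 89.8 = 3.84×10^8 J/(m^2 K).
ΔQ = C ΔT = 3.84×10^8 × 4.30 = 1.65×10^9 J/m².

1.65×10^9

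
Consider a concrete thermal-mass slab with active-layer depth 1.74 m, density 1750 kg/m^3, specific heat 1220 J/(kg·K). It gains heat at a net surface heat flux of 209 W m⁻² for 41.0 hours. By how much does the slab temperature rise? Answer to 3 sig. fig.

8.30 K

Areal heat capacity C = ρ c_p D = 1750 × 1220 × 1.74 = 3.71×10^6 J/(m²·K).
Net heat input Q = F Δt = 209 × (41.0 hours × 3600 s/hour) = 3.08×10^7 J/m².
ΔT = Q / C = 3.08×10^7 / 3.71×10^6 = 8.30 K.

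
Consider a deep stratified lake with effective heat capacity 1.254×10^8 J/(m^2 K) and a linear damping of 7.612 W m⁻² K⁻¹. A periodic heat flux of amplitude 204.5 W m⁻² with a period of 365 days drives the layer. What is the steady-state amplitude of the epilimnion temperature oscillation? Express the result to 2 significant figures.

7.8 K

Areal heat capacity C = 1.254×10^8 J/(m^2 K) (given).
Angular frequency ω = 2π / T = 2π / 3.15×10^7 s = 1.99×10^-7 s⁻¹.
√((Cω)² + λ²) = √((25.0)² + 7.612²) = 26.1 W/(m²·K).
Amplitude A = F₀ / √((Cω)²+λ²) = 204.5 / 26.1 = 7.83 K.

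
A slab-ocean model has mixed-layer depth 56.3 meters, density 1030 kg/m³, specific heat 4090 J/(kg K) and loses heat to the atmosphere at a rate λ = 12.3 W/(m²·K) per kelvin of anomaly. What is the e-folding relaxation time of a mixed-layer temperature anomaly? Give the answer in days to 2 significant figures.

220 days

Areal heat capacity C = ρ c_p D = 1030 × 4090 × 56.3 = 2.37×10^8 J m⁻² K⁻¹.
Relaxation time τ = C / λ = 2.37×10^8 / 12.3 = 1.93×10^7 s.
In days: 1.93×10^7 s / (86400 s/day) = 223 days.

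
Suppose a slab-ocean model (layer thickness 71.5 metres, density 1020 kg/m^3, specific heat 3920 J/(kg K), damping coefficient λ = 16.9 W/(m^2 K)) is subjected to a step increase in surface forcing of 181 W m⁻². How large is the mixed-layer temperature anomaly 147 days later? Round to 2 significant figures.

5.7 K

Areal heat capacity C = ρ c_p D = 1020 × 3920 × 71.5 = 2.86×10^8 J m⁻² K⁻¹.
τ = C / λ = 2.86×10^8 / 16.9 = 1.69×10^7 s.
Equilibrium anomaly ΔT_eq = F / λ = 181 / 16.9 = 10.7 K.
t = 147 days = 1.27×10^7 s, so t/τ = 0.751.
ΔT(t) = ΔT_eq (1 − e^(−t/τ)) = 10.7 × (1 − e^−0.751) = 5.66 K.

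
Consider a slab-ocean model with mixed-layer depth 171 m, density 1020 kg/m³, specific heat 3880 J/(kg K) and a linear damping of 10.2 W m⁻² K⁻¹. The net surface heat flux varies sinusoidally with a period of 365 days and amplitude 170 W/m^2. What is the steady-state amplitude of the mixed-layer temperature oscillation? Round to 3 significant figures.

1.26 K

Areal heat capacity C = ρ c_p D = 1020 × 3880 × 171 = 6.77×10^8 J m⁻² K⁻¹.
Angular frequency ω = 2π / T = 2π / 3.15×10^7 s = 1.99×10^-7 s⁻¹.
√((Cω)² + λ²) = √((135)² + 10.2²) = 135 W/(m²·K).
Amplitude A = F₀ / √((Cω)²+λ²) = 170 / 135 = 1.26 K.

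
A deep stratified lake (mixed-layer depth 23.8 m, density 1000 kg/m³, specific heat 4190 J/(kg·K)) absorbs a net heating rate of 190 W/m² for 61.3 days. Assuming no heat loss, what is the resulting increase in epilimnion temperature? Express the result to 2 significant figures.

Areal heat capacity C = ρ c_p D = 1000 × 4190 × 23.8 = 9.97×10^7 J m⁻² K⁻¹.
Net heat input Q = F Δt = 190 × (61.3 days × 86400 s/day) = 1.01×10^9 J/m².
ΔT = Q / C = 1.01×10^9 / 9.97×10^7 = 10.1 K.

10 K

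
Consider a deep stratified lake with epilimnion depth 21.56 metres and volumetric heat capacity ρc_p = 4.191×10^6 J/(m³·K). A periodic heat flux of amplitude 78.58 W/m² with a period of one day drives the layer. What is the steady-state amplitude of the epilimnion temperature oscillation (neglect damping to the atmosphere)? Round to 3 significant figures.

Areal heat capacity C = ρc_p × D = 4.191×10^6 × 21.56 = 9.04×10^7 J/(m^2 K).
Angular frequency ω = 2π / T = 2π / 86400 s = 7.27×10^-5 s⁻¹.
Cω = 9.04×10^7 × 7.27×10^-5 = 6570 W/(m²·K).
Amplitude A = F₀ / (Cω) = 78.58 / 6570 = 0.0120 K.

0.0120 K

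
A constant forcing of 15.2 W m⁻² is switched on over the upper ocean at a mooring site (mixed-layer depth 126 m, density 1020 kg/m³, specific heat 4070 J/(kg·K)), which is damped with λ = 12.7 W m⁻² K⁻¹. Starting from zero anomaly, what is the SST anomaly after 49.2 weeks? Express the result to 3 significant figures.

0.616 K

Areal heat capacity C = ρ c_p D = 1020 × 4070 × 126 = 5.23×10^8 J/(m^2 K).
τ = C / λ = 5.23×10^8 / 12.7 = 4.12×10^7 s.
Equilibrium anomaly ΔT_eq = F / λ = 15.2 / 12.7 = 1.20 K.
t = 49.2 weeks = 2.98×10^7 s, so t/τ = 0.722.
ΔT(t) = ΔT_eq (1 − e^(−t/τ)) = 1.20 × (1 − e^−0.722) = 0.616 K.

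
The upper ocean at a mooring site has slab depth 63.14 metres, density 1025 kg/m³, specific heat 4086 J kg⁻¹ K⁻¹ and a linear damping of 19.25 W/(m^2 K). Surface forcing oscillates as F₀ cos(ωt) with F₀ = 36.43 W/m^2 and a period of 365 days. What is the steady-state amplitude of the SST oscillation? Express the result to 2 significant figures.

0.65 K

Areal heat capacity C = ρ c_p D = 1025 × 4086 × 63.14 = 2.64×10^8 J/(m^2 K).
Angular frequency ω = 2π / T = 2π / 3.15×10^7 s = 1.99×10^-7 s⁻¹.
√((Cω)² + λ²) = √((52.7)² + 19.25²) = 56.1 W/(m²·K).
Amplitude A = F₀ / √((Cω)²+λ²) = 36.43 / 56.1 = 0.649 K.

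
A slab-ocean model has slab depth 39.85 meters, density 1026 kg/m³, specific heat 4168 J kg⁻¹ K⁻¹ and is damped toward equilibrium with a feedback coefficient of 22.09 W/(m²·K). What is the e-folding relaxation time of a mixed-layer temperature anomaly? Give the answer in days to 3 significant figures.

89.3 days

Areal heat capacity C = ρ c_p D = 1026 × 4168 × 39.85 = 1.70×10^8 J m⁻² K⁻¹.
Relaxation time τ = C / λ = 1.70×10^8 / 22.09 = 7.71×10^6 s.
In days: 7.71×10^6 s / (86400 s/day) = 89.3 days.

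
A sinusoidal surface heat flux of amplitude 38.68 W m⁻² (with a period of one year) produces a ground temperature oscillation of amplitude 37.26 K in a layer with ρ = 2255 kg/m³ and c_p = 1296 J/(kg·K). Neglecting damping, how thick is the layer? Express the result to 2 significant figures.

ω = 2π / 3.15×10^7 s = 1.99×10^-7 s⁻¹.
Required C = F₀ / (A ω) = 38.68 / (37.26 × 1.99×10^-7) = 5.21×10^6 J/(m²·K).
D = C / (ρ c_p) = 5.21×10^6 / (2255 × 1296) = 1.78 m.

1.8 m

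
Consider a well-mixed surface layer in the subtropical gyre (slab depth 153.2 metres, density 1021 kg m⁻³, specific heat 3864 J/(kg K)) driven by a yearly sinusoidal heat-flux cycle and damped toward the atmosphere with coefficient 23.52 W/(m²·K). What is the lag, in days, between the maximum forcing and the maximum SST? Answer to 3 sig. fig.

80.0 days

Areal heat capacity C = ρ c_p D = 1021 × 3864 × 153.2 = 6.04×10^8 J/(m²·K).
ω = 2π / 3.15×10^7 s = 1.99×10^-7 s⁻¹.
Phase lag φ = arctan(Cω/λ) = arctan(120/23.52) = 1.38 rad.
Time lag = φ / ω = 1.38 / 1.99×10^-7 = 6.92×10^6 s = 80.0 days.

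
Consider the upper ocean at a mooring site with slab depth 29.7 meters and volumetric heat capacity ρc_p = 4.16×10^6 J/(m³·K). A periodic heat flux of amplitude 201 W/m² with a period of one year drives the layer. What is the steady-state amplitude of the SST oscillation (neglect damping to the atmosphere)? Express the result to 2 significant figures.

Areal heat capacity C = ρc_p × D = 4.16×10^6 × 29.7 = 1.24×10^8 J/(m^2 K).
Angular frequency ω = 2π / T = 2π / 3.15×10^7 s = 1.99×10^-7 s⁻¹.
Cω = 1.24×10^8 × 1.99×10^-7 = 24.6 W/(m²·K).
Amplitude A = F₀ / (Cω) = 201 / 24.6 = 8.17 K.

8.2 K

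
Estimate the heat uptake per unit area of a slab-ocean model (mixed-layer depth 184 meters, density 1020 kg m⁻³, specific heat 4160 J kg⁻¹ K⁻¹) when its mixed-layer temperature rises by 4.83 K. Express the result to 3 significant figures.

3.77×10^9

Areal heat capacity C = ρ c_p D = 1020 × 4160 × 184 = 7.81×10^8 J/(m²·K).
ΔQ = C ΔT = 7.81×10^8 × 4.83 = 3.77×10^9 J/m².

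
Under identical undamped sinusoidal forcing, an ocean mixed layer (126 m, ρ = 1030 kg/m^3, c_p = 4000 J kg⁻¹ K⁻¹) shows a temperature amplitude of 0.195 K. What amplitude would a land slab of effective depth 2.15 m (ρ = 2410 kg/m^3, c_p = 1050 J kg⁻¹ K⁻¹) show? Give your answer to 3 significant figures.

18.6 K

C_ocean = 5.19×10^8 J/(m²·K); C_land = 5.44×10^6 J/(m²·K).
A ∝ 1/C ⇒ A_land = A_ocean × C_ocean/C_land = 0.195 × 95.4 = 18.6 K.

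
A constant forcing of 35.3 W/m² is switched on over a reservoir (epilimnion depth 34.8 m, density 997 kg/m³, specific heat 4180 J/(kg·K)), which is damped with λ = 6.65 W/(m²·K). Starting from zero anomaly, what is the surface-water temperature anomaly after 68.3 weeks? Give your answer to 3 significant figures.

4.51 K

Areal heat capacity C = ρ c_p D = 997 × 4180 × 34.8 = 1.45×10^8 J/(m²·K).
τ = C / λ = 1.45×10^8 / 6.65 = 2.18×10^7 s.
Equilibrium anomaly ΔT_eq = F / λ = 35.3 / 6.65 = 5.31 K.
t = 68.3 weeks = 4.13×10^7 s, so t/τ = 1.89.
ΔT(t) = ΔT_eq (1 − e^(−t/τ)) = 5.31 × (1 − e^−1.89) = 4.51 K.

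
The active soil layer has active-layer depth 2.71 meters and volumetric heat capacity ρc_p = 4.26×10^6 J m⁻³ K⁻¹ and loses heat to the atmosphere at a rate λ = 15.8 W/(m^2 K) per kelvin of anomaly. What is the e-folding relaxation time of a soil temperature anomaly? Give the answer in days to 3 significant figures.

Areal heat capacity C = ρc_p × D = 4.26×10^6 × 2.71 = 1.15×10^7 J m⁻² K⁻¹.
Relaxation time τ = C / λ = 1.15×10^7 / 15.8 = 7.31×10^5 s.
In days: 7.31×10^5 s / (86400 s/day) = 8.46 days.

8.46 days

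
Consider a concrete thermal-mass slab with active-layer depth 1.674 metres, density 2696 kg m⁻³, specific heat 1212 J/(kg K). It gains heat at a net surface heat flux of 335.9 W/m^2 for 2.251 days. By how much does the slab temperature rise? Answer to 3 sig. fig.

Areal heat capacity C = ρ c_p D = 2696 × 1212 × 1.674 = 5.47×10^6 J m⁻² K⁻¹.
Net heat input Q = F Δt = 335.9 × (2.251 days × 86400 s/day) = 6.53×10^7 J/m².
ΔT = Q / C = 6.53×10^7 / 5.47×10^6 = 11.9 K.

11.9 K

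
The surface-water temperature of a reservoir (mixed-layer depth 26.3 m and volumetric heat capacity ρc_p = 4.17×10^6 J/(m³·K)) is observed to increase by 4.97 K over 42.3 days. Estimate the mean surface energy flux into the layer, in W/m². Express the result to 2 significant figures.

Areal heat capacity C = ρc_p × D = 4.17×10^6 × 26.3 = 1.10×10^8 J m⁻² K⁻¹.
Required heat per unit area: Q = C ΔT = 1.10×10^8 × 4.97 = 5.45×10^8 J/m².
Flux F = Q / Δt = 5.45×10^8 / 3.65×10^6 s = 149 W/m².

150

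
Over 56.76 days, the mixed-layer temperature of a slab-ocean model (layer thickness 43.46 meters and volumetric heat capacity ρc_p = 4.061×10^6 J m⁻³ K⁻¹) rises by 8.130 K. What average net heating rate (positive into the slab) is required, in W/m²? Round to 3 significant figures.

Areal heat capacity C = ρc_p × D = 4.061×10^6 × 43.46 = 1.76×10^8 J m⁻² K⁻¹.
Required heat per unit area: Q = C ΔT = 1.76×10^8 × 8.130 = 1.43×10^9 J/m².
Flux F = Q / Δt = 1.43×10^9 / 4.90×10^6 s = 293 W/m².

293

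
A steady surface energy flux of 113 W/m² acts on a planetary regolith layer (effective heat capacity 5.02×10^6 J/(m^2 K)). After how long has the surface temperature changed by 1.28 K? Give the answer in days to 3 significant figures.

Areal heat capacity C = 5.02×10^6 J/(m^2 K) (given).
Time required: Δt = C ΔT / F = 5.02×10^6 × 1.28 / 113 = 56900 s.
In days: 56900 s / (86400 s/day) = 0.658 days.

0.658 days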